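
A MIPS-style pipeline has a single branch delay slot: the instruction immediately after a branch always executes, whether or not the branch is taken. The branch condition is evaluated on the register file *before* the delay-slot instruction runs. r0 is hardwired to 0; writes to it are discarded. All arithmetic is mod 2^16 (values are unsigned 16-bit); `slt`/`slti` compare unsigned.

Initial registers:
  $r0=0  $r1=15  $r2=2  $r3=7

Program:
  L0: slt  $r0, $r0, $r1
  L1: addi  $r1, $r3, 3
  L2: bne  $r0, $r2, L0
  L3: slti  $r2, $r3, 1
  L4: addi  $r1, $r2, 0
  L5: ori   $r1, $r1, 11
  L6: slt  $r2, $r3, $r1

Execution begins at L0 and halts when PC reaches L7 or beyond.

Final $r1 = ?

[0] slt  $r0, $r0, $r1  →  {$r0:0, $r1:15, $r2:2, $r3:7}
[1] addi  $r1, $r3, 3  →  {$r0:0, $r1:10, $r2:2, $r3:7}
[2] bne  $r0, $r2, L0  →  {$r0:0, $r1:10, $r2:2, $r3:7}  ⟨branch taken⟩
[3] slti  $r2, $r3, 1  →  {$r0:0, $r1:10, $r2:0, $r3:7}
[0] slt  $r0, $r0, $r1  →  {$r0:0, $r1:10, $r2:0, $r3:7}
[1] addi  $r1, $r3, 3  →  {$r0:0, $r1:10, $r2:0, $r3:7}
[2] bne  $r0, $r2, L0  →  {$r0:0, $r1:10, $r2:0, $r3:7}  ⟨branch fallthrough⟩
[3] slti  $r2, $r3, 1  →  {$r0:0, $r1:10, $r2:0, $r3:7}
[4] addi  $r1, $r2, 0  →  {$r0:0, $r1:0, $r2:0, $r3:7}
[5] ori   $r1, $r1, 11  →  {$r0:0, $r1:11, $r2:0, $r3:7}
[6] slt  $r2, $r3, $r1  →  {$r0:0, $r1:11, $r2:1, $r3:7}

11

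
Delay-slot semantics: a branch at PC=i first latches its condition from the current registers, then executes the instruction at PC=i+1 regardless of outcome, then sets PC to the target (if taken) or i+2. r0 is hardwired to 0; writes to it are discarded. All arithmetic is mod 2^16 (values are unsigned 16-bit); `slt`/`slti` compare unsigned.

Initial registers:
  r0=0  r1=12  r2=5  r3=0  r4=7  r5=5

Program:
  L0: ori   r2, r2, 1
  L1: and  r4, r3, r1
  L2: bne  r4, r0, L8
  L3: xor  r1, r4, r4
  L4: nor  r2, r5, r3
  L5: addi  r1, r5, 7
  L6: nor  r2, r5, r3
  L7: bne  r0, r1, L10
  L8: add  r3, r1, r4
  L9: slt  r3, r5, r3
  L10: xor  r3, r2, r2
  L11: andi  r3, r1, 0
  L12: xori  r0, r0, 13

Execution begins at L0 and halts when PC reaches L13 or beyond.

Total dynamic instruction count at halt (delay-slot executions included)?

12

[0] ori   r2, r2, 1  →  {r0:0, r1:12, r2:5, r3:0, r4:7, r5:5}
[1] and  r4, r3, r1  →  {r0:0, r1:12, r2:5, r3:0, r4:0, r5:5}
[2] bne  r4, r0, L8  →  {r0:0, r1:12, r2:5, r3:0, r4:0, r5:5}  ⟨branch fallthrough⟩
[3] xor  r1, r4, r4  →  {r0:0, r1:0, r2:5, r3:0, r4:0, r5:5}
[4] nor  r2, r5, r3  →  {r0:0, r1:0, r2:65530, r3:0, r4:0, r5:5}
[5] addi  r1, r5, 7  →  {r0:0, r1:12, r2:65530, r3:0, r4:0, r5:5}
[6] nor  r2, r5, r3  →  {r0:0, r1:12, r2:65530, r3:0, r4:0, r5:5}
[7] bne  r0, r1, L10  →  {r0:0, r1:12, r2:65530, r3:0, r4:0, r5:5}  ⟨branch taken⟩
[8] add  r3, r1, r4  →  {r0:0, r1:12, r2:65530, r3:12, r4:0, r5:5}
[10] xor  r3, r2, r2  →  {r0:0, r1:12, r2:65530, r3:0, r4:0, r5:5}
[11] andi  r3, r1, 0  →  {r0:0, r1:12, r2:65530, r3:0, r4:0, r5:5}
[12] xori  r0, r0, 13  →  {r0:0, r1:12, r2:65530, r3:0, r4:0, r5:5}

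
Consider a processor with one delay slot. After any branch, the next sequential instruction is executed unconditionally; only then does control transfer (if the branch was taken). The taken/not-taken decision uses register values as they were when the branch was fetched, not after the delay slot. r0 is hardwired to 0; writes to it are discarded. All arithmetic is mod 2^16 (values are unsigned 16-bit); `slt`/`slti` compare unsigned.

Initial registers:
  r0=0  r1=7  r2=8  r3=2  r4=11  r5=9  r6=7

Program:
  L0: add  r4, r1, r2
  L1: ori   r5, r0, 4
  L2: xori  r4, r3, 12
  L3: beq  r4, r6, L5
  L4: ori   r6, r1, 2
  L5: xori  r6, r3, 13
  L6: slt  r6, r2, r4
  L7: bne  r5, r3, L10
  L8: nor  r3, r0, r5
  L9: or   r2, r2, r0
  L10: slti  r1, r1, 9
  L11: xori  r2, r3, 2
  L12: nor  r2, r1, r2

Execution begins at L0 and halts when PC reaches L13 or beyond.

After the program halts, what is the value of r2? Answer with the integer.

6

[0] add  r4, r1, r2  →  {r0:0, r1:7, r2:8, r3:2, r4:15, r5:9, r6:7}
[1] ori   r5, r0, 4  →  {r0:0, r1:7, r2:8, r3:2, r4:15, r5:4, r6:7}
[2] xori  r4, r3, 12  →  {r0:0, r1:7, r2:8, r3:2, r4:14, r5:4, r6:7}
[3] beq  r4, r6, L5  →  {r0:0, r1:7, r2:8, r3:2, r4:14, r5:4, r6:7}  ⟨branch fallthrough⟩
[4] ori   r6, r1, 2  →  {r0:0, r1:7, r2:8, r3:2, r4:14, r5:4, r6:7}
[5] xori  r6, r3, 13  →  {r0:0, r1:7, r2:8, r3:2, r4:14, r5:4, r6:15}
[6] slt  r6, r2, r4  →  {r0:0, r1:7, r2:8, r3:2, r4:14, r5:4, r6:1}
[7] bne  r5, r3, L10  →  {r0:0, r1:7, r2:8, r3:2, r4:14, r5:4, r6:1}  ⟨branch taken⟩
[8] nor  r3, r0, r5  →  {r0:0, r1:7, r2:8, r3:65531, r4:14, r5:4, r6:1}
[10] slti  r1, r1, 9  →  {r0:0, r1:1, r2:8, r3:65531, r4:14, r5:4, r6:1}
[11] xori  r2, r3, 2  →  {r0:0, r1:1, r2:65529, r3:65531, r4:14, r5:4, r6:1}
[12] nor  r2, r1, r2  →  {r0:0, r1:1, r2:6, r3:65531, r4:14, r5:4, r6:1}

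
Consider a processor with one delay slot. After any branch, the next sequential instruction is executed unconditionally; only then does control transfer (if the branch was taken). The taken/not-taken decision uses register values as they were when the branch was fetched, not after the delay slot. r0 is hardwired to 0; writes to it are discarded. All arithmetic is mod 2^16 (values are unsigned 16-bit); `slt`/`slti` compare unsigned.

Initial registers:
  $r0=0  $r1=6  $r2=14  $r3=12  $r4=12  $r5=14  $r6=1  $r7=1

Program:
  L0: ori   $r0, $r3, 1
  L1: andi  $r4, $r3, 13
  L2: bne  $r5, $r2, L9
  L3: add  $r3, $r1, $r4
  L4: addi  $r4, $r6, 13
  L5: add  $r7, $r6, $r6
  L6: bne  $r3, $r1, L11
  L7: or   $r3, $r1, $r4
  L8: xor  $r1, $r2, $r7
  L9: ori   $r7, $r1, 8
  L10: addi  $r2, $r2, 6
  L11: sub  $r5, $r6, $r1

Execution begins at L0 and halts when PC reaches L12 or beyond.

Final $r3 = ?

[0] ori   $r0, $r3, 1  →  {$r0:0, $r1:6, $r2:14, $r3:12, $r4:12, $r5:14, $r6:1, $r7:1}
[1] andi  $r4, $r3, 13  →  {$r0:0, $r1:6, $r2:14, $r3:12, $r4:12, $r5:14, $r6:1, $r7:1}
[2] bne  $r5, $r2, L9  →  {$r0:0, $r1:6, $r2:14, $r3:12, $r4:12, $r5:14, $r6:1, $r7:1}  ⟨branch fallthrough⟩
[3] add  $r3, $r1, $r4  →  {$r0:0, $r1:6, $r2:14, $r3:18, $r4:12, $r5:14, $r6:1, $r7:1}
[4] addi  $r4, $r6, 13  →  {$r0:0, $r1:6, $r2:14, $r3:18, $r4:14, $r5:14, $r6:1, $r7:1}
[5] add  $r7, $r6, $r6  →  {$r0:0, $r1:6, $r2:14, $r3:18, $r4:14, $r5:14, $r6:1, $r7:2}
[6] bne  $r3, $r1, L11  →  {$r0:0, $r1:6, $r2:14, $r3:18, $r4:14, $r5:14, $r6:1, $r7:2}  ⟨branch taken⟩
[7] or   $r3, $r1, $r4  →  {$r0:0, $r1:6, $r2:14, $r3:14, $r4:14, $r5:14, $r6:1, $r7:2}
[11] sub  $r5, $r6, $r1  →  {$r0:0, $r1:6, $r2:14, $r3:14, $r4:14, $r5:65531, $r6:1, $r7:2}

14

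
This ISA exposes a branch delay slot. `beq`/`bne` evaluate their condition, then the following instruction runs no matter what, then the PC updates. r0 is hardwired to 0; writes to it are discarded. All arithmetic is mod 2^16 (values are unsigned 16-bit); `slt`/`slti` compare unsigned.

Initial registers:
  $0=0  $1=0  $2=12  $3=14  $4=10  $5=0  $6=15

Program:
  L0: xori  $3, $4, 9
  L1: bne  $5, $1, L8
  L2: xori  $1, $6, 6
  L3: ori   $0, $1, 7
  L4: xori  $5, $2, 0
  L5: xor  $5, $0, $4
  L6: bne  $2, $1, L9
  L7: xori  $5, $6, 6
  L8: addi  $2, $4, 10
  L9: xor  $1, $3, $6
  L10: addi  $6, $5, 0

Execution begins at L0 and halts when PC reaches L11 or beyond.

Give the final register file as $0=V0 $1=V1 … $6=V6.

$0=0 $1=12 $2=12 $3=3 $4=10 $5=9 $6=9

[0] xori  $3, $4, 9  →  {$0:0, $1:0, $2:12, $3:3, $4:10, $5:0, $6:15}
[1] bne  $5, $1, L8  →  {$0:0, $1:0, $2:12, $3:3, $4:10, $5:0, $6:15}  ⟨branch fallthrough⟩
[2] xori  $1, $6, 6  →  {$0:0, $1:9, $2:12, $3:3, $4:10, $5:0, $6:15}
[3] ori   $0, $1, 7  →  {$0:0, $1:9, $2:12, $3:3, $4:10, $5:0, $6:15}
[4] xori  $5, $2, 0  →  {$0:0, $1:9, $2:12, $3:3, $4:10, $5:12, $6:15}
[5] xor  $5, $0, $4  →  {$0:0, $1:9, $2:12, $3:3, $4:10, $5:10, $6:15}
[6] bne  $2, $1, L9  →  {$0:0, $1:9, $2:12, $3:3, $4:10, $5:10, $6:15}  ⟨branch taken⟩
[7] xori  $5, $6, 6  →  {$0:0, $1:9, $2:12, $3:3, $4:10, $5:9, $6:15}
[9] xor  $1, $3, $6  →  {$0:0, $1:12, $2:12, $3:3, $4:10, $5:9, $6:15}
[10] addi  $6, $5, 0  →  {$0:0, $1:12, $2:12, $3:3, $4:10, $5:9, $6:9}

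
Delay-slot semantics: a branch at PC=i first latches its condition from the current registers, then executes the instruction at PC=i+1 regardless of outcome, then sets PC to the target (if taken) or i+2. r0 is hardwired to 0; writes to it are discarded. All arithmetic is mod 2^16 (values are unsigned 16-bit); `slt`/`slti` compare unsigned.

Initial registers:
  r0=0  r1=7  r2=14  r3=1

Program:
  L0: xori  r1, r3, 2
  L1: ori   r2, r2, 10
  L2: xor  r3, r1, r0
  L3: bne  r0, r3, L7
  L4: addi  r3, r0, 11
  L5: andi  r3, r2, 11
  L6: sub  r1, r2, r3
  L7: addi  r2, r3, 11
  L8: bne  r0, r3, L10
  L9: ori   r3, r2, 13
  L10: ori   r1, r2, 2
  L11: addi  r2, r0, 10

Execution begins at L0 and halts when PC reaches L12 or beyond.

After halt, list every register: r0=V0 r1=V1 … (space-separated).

#0 xori  r1, r3, 2 ; 0/3/14/1
#1 ori   r2, r2, 10 ; 0/3/14/1
#2 xor  r3, r1, r0 ; 0/3/14/3
#3 bne  r0, r3, L7 ; 0/3/14/3 ; →target
#4 addi  r3, r0, 11 ; 0/3/14/11
#7 addi  r2, r3, 11 ; 0/3/22/11
#8 bne  r0, r3, L10 ; 0/3/22/11 ; →target
#9 ori   r3, r2, 13 ; 0/3/22/31
#10 ori   r1, r2, 2 ; 0/22/22/31
#11 addi  r2, r0, 10 ; 0/22/10/31

r0=0 r1=22 r2=10 r3=31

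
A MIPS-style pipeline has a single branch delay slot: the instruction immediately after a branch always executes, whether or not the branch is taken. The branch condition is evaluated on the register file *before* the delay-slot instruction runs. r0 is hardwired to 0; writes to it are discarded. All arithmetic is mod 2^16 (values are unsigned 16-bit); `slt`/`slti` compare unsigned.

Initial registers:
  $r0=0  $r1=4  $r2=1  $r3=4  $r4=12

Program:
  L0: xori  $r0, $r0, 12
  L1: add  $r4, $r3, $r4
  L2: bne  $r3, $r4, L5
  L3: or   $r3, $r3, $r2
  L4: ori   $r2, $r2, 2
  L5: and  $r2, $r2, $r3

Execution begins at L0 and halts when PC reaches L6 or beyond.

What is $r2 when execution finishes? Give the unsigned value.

  step pc=0: xori  $r0, $r0, 12  regs=(0,4,1,4,12)
  step pc=1: add  $r4, $r3, $r4  regs=(0,4,1,4,16)
  step pc=2: bne  $r3, $r4, L5  cond=T  regs=(0,4,1,4,16)
  step pc=3: or   $r3, $r3, $r2  regs=(0,4,1,5,16)
  step pc=5: and  $r2, $r2, $r3  regs=(0,4,1,5,16)

1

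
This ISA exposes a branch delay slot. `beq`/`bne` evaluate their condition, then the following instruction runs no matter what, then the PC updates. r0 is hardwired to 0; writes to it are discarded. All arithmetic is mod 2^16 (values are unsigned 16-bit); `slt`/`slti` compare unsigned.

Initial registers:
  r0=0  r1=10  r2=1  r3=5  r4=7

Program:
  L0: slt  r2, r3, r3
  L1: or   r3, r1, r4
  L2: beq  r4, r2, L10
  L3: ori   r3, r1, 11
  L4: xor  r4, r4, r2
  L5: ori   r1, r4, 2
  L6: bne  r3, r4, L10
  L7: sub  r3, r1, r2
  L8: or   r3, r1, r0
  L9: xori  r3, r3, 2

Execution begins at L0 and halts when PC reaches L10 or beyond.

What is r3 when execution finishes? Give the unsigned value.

[0] slt  r2, r3, r3  →  {r0:0, r1:10, r2:0, r3:5, r4:7}
[1] or   r3, r1, r4  →  {r0:0, r1:10, r2:0, r3:15, r4:7}
[2] beq  r4, r2, L10  →  {r0:0, r1:10, r2:0, r3:15, r4:7}  ⟨branch fallthrough⟩
[3] ori   r3, r1, 11  →  {r0:0, r1:10, r2:0, r3:11, r4:7}
[4] xor  r4, r4, r2  →  {r0:0, r1:10, r2:0, r3:11, r4:7}
[5] ori   r1, r4, 2  →  {r0:0, r1:7, r2:0, r3:11, r4:7}
[6] bne  r3, r4, L10  →  {r0:0, r1:7, r2:0, r3:11, r4:7}  ⟨branch taken⟩
[7] sub  r3, r1, r2  →  {r0:0, r1:7, r2:0, r3:7, r4:7}

7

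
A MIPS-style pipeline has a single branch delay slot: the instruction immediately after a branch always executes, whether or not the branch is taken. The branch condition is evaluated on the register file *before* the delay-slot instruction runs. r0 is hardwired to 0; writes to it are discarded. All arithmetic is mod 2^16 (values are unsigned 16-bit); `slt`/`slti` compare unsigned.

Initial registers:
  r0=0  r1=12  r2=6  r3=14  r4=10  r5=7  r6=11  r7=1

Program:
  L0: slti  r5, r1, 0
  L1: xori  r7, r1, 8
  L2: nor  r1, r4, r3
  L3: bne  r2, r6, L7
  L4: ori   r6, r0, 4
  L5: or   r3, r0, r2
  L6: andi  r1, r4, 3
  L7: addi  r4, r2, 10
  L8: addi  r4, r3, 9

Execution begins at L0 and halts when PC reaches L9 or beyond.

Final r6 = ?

4

[0] slti  r5, r1, 0  →  {r0:0, r1:12, r2:6, r3:14, r4:10, r5:0, r6:11, r7:1}
[1] xori  r7, r1, 8  →  {r0:0, r1:12, r2:6, r3:14, r4:10, r5:0, r6:11, r7:4}
[2] nor  r1, r4, r3  →  {r0:0, r1:65521, r2:6, r3:14, r4:10, r5:0, r6:11, r7:4}
[3] bne  r2, r6, L7  →  {r0:0, r1:65521, r2:6, r3:14, r4:10, r5:0, r6:11, r7:4}  ⟨branch taken⟩
[4] ori   r6, r0, 4  →  {r0:0, r1:65521, r2:6, r3:14, r4:10, r5:0, r6:4, r7:4}
[7] addi  r4, r2, 10  →  {r0:0, r1:65521, r2:6, r3:14, r4:16, r5:0, r6:4, r7:4}
[8] addi  r4, r3, 9  →  {r0:0, r1:65521, r2:6, r3:14, r4:23, r5:0, r6:4, r7:4}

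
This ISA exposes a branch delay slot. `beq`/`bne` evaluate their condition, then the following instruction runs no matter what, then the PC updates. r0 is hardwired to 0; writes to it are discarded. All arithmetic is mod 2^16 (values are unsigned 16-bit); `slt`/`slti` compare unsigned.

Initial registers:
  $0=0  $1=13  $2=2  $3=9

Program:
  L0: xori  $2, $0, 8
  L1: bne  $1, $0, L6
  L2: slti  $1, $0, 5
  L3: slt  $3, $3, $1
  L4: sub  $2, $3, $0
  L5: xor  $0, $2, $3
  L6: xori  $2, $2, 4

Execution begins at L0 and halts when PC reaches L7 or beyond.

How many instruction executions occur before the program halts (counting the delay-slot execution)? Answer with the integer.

4

PC=0  xori  $2, $0, 8        | $0=0 $1=13 $2=8 $3=9
PC=1  bne  $1, $0, L6        | $0=0 $1=13 $2=8 $3=9  [TAKEN]
PC=2  slti  $1, $0, 5        | $0=0 $1=1 $2=8 $3=9
PC=6  xori  $2, $2, 4        | $0=0 $1=1 $2=12 $3=9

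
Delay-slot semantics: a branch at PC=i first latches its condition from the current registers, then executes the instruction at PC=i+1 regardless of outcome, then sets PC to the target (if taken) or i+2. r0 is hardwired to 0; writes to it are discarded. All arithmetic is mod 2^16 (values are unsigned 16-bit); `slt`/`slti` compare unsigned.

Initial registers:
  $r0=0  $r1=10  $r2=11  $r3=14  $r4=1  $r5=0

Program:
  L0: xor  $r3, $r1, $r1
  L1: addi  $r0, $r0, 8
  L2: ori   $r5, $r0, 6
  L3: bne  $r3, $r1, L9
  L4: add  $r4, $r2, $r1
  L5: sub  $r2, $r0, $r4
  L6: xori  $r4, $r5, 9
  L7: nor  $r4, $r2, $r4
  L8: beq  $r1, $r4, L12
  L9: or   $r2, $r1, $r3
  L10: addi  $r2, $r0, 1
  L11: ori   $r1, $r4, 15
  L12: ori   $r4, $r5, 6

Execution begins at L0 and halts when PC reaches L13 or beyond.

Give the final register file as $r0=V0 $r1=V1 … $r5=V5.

$r0=0 $r1=31 $r2=1 $r3=0 $r4=6 $r5=6

PC=0  xor  $r3, $r1, $r1     | $r0=0 $r1=10 $r2=11 $r3=0 $r4=1 $r5=0
PC=1  addi  $r0, $r0, 8      | $r0=0 $r1=10 $r2=11 $r3=0 $r4=1 $r5=0
PC=2  ori   $r5, $r0, 6      | $r0=0 $r1=10 $r2=11 $r3=0 $r4=1 $r5=6
PC=3  bne  $r3, $r1, L9      | $r0=0 $r1=10 $r2=11 $r3=0 $r4=1 $r5=6  [TAKEN]
PC=4  add  $r4, $r2, $r1     | $r0=0 $r1=10 $r2=11 $r3=0 $r4=21 $r5=6
PC=9  or   $r2, $r1, $r3     | $r0=0 $r1=10 $r2=10 $r3=0 $r4=21 $r5=6
PC=10 addi  $r2, $r0, 1      | $r0=0 $r1=10 $r2=1 $r3=0 $r4=21 $r5=6
PC=11 ori   $r1, $r4, 15     | $r0=0 $r1=31 $r2=1 $r3=0 $r4=21 $r5=6
PC=12 ori   $r4, $r5, 6      | $r0=0 $r1=31 $r2=1 $r3=0 $r4=6 $r5=6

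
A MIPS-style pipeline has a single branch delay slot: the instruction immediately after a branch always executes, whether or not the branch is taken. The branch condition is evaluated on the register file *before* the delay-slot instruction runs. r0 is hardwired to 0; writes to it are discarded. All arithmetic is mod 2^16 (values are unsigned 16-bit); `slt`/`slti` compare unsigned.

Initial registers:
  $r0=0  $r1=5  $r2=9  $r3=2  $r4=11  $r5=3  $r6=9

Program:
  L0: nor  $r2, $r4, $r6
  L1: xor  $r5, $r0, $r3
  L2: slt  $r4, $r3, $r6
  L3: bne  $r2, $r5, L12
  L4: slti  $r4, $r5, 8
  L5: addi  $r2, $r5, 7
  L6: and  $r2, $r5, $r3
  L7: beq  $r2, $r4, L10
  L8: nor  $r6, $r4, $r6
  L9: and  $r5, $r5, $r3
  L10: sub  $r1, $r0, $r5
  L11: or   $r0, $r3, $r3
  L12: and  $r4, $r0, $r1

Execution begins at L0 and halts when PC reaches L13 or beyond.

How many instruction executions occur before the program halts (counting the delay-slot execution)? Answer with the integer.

[0] nor  $r2, $r4, $r6  →  {$r0:0, $r1:5, $r2:65524, $r3:2, $r4:11, $r5:3, $r6:9}
[1] xor  $r5, $r0, $r3  →  {$r0:0, $r1:5, $r2:65524, $r3:2, $r4:11, $r5:2, $r6:9}
[2] slt  $r4, $r3, $r6  →  {$r0:0, $r1:5, $r2:65524, $r3:2, $r4:1, $r5:2, $r6:9}
[3] bne  $r2, $r5, L12  →  {$r0:0, $r1:5, $r2:65524, $r3:2, $r4:1, $r5:2, $r6:9}  ⟨branch taken⟩
[4] slti  $r4, $r5, 8  →  {$r0:0, $r1:5, $r2:65524, $r3:2, $r4:1, $r5:2, $r6:9}
[12] and  $r4, $r0, $r1  →  {$r0:0, $r1:5, $r2:65524, $r3:2, $r4:0, $r5:2, $r6:9}

6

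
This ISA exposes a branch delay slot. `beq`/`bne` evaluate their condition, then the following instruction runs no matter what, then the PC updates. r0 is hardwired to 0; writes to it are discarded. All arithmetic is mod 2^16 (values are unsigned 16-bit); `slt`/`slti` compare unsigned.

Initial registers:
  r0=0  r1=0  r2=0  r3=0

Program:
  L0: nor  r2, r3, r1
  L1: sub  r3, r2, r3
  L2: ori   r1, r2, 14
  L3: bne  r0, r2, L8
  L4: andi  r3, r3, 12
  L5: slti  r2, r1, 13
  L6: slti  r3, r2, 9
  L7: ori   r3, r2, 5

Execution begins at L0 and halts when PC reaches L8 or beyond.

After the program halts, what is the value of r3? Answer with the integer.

12

#0 nor  r2, r3, r1 ; 0/0/65535/0
#1 sub  r3, r2, r3 ; 0/0/65535/65535
#2 ori   r1, r2, 14 ; 0/65535/65535/65535
#3 bne  r0, r2, L8 ; 0/65535/65535/65535 ; →target
#4 andi  r3, r3, 12 ; 0/65535/65535/12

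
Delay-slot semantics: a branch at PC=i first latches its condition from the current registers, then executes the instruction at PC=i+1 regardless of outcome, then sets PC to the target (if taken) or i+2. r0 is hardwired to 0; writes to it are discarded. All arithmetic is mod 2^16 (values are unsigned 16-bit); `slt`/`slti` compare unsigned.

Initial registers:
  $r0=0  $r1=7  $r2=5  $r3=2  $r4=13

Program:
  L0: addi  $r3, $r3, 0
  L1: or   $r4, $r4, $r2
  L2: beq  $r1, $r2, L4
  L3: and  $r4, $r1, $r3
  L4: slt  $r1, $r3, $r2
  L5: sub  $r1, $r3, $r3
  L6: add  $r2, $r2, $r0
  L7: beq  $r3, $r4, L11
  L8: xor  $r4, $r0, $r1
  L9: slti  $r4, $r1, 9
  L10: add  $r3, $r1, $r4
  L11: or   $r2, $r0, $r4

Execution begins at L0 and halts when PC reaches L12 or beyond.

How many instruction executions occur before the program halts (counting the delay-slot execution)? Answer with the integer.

10

  step pc=0: addi  $r3, $r3, 0  regs=(0,7,5,2,13)
  step pc=1: or   $r4, $r4, $r2  regs=(0,7,5,2,13)
  step pc=2: beq  $r1, $r2, L4  cond=F  regs=(0,7,5,2,13)
  step pc=3: and  $r4, $r1, $r3  regs=(0,7,5,2,2)
  step pc=4: slt  $r1, $r3, $r2  regs=(0,1,5,2,2)
  step pc=5: sub  $r1, $r3, $r3  regs=(0,0,5,2,2)
  step pc=6: add  $r2, $r2, $r0  regs=(0,0,5,2,2)
  step pc=7: beq  $r3, $r4, L11  cond=T  regs=(0,0,5,2,2)
  step pc=8: xor  $r4, $r0, $r1  regs=(0,0,5,2,0)
  step pc=11: or   $r2, $r0, $r4  regs=(0,0,0,2,0)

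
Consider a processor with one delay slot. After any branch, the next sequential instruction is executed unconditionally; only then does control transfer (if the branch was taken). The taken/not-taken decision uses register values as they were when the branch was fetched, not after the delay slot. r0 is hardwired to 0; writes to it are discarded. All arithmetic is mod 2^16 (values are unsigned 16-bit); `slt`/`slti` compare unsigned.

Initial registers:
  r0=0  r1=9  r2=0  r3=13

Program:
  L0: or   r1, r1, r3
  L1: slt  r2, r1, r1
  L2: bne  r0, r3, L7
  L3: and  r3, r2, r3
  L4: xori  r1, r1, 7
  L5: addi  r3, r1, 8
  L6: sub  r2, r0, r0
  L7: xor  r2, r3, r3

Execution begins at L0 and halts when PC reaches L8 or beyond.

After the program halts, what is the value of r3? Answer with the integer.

PC=0  or   r1, r1, r3        | r0=0 r1=13 r2=0 r3=13
PC=1  slt  r2, r1, r1        | r0=0 r1=13 r2=0 r3=13
PC=2  bne  r0, r3, L7        | r0=0 r1=13 r2=0 r3=13  [TAKEN]
PC=3  and  r3, r2, r3        | r0=0 r1=13 r2=0 r3=0
PC=7  xor  r2, r3, r3        | r0=0 r1=13 r2=0 r3=0

0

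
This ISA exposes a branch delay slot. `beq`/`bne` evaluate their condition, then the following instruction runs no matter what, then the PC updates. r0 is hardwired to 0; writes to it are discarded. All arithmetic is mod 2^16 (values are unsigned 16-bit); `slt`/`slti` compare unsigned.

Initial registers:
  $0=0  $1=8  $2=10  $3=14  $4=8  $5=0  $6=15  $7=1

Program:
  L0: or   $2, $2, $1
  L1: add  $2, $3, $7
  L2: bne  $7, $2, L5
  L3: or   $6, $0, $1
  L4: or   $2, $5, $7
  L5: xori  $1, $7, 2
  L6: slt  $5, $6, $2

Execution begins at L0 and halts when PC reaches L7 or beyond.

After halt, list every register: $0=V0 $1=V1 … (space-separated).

  step pc=0: or   $2, $2, $1  regs=(0,8,10,14,8,0,15,1)
  step pc=1: add  $2, $3, $7  regs=(0,8,15,14,8,0,15,1)
  step pc=2: bne  $7, $2, L5  cond=T  regs=(0,8,15,14,8,0,15,1)
  step pc=3: or   $6, $0, $1  regs=(0,8,15,14,8,0,8,1)
  step pc=5: xori  $1, $7, 2  regs=(0,3,15,14,8,0,8,1)
  step pc=6: slt  $5, $6, $2  regs=(0,3,15,14,8,1,8,1)

$0=0 $1=3 $2=15 $3=14 $4=8 $5=1 $6=8 $7=1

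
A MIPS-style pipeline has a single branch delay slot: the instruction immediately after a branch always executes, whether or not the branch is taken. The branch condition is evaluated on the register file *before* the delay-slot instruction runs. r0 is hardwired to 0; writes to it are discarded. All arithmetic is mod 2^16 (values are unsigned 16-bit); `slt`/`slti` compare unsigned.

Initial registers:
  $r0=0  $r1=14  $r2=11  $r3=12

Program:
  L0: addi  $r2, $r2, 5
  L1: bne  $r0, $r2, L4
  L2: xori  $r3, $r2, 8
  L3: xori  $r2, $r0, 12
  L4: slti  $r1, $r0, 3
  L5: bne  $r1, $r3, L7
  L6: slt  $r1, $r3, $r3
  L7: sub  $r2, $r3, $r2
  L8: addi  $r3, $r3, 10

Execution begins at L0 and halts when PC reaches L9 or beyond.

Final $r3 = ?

PC=0  addi  $r2, $r2, 5      | $r0=0 $r1=14 $r2=16 $r3=12
PC=1  bne  $r0, $r2, L4      | $r0=0 $r1=14 $r2=16 $r3=12  [TAKEN]
PC=2  xori  $r3, $r2, 8      | $r0=0 $r1=14 $r2=16 $r3=24
PC=4  slti  $r1, $r0, 3      | $r0=0 $r1=1 $r2=16 $r3=24
PC=5  bne  $r1, $r3, L7      | $r0=0 $r1=1 $r2=16 $r3=24  [TAKEN]
PC=6  slt  $r1, $r3, $r3     | $r0=0 $r1=0 $r2=16 $r3=24
PC=7  sub  $r2, $r3, $r2     | $r0=0 $r1=0 $r2=8 $r3=24
PC=8  addi  $r3, $r3, 10     | $r0=0 $r1=0 $r2=8 $r3=34

34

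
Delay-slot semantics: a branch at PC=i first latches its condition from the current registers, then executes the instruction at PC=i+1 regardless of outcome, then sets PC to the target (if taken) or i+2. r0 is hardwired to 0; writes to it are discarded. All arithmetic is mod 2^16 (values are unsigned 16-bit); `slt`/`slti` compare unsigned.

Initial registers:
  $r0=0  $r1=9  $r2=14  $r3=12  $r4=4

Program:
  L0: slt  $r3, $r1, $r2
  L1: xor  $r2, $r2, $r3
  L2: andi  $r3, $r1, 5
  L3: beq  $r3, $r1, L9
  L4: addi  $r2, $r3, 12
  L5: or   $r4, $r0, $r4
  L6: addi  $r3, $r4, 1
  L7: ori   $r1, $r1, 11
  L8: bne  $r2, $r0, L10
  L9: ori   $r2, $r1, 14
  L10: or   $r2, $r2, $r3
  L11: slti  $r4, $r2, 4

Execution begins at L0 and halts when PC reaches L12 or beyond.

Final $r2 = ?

#0 slt  $r3, $r1, $r2 ; 0/9/14/1/4
#1 xor  $r2, $r2, $r3 ; 0/9/15/1/4
#2 andi  $r3, $r1, 5 ; 0/9/15/1/4
#3 beq  $r3, $r1, L9 ; 0/9/15/1/4 ; →fallthru
#4 addi  $r2, $r3, 12 ; 0/9/13/1/4
#5 or   $r4, $r0, $r4 ; 0/9/13/1/4
#6 addi  $r3, $r4, 1 ; 0/9/13/5/4
#7 ori   $r1, $r1, 11 ; 0/11/13/5/4
#8 bne  $r2, $r0, L10 ; 0/11/13/5/4 ; →target
#9 ori   $r2, $r1, 14 ; 0/11/15/5/4
#10 or   $r2, $r2, $r3 ; 0/11/15/5/4
#11 slti  $r4, $r2, 4 ; 0/11/15/5/0

15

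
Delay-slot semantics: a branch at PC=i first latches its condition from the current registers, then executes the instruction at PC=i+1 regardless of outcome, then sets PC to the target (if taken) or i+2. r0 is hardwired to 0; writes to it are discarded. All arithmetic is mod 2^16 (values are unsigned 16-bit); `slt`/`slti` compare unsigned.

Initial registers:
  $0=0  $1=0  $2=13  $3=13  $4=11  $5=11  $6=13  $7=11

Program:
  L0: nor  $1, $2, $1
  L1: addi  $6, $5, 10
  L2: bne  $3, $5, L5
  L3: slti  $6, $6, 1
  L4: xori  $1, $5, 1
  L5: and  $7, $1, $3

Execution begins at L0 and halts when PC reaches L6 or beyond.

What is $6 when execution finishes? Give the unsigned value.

0

#0 nor  $1, $2, $1 ; 0/65522/13/13/11/11/13/11
#1 addi  $6, $5, 10 ; 0/65522/13/13/11/11/21/11
#2 bne  $3, $5, L5 ; 0/65522/13/13/11/11/21/11 ; →target
#3 slti  $6, $6, 1 ; 0/65522/13/13/11/11/0/11
#5 and  $7, $1, $3 ; 0/65522/13/13/11/11/0/0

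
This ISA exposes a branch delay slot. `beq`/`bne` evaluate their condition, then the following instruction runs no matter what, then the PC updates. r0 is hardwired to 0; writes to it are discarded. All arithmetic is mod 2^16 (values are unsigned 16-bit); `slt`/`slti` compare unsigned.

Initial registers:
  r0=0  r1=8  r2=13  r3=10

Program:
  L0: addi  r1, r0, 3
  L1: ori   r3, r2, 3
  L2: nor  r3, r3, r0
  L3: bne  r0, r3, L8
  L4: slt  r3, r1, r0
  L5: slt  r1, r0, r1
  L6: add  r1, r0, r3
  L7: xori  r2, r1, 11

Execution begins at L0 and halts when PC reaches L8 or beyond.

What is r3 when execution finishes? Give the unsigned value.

  step pc=0: addi  r1, r0, 3  regs=(0,3,13,10)
  step pc=1: ori   r3, r2, 3  regs=(0,3,13,15)
  step pc=2: nor  r3, r3, r0  regs=(0,3,13,65520)
  step pc=3: bne  r0, r3, L8  cond=T  regs=(0,3,13,65520)
  step pc=4: slt  r3, r1, r0  regs=(0,3,13,0)

0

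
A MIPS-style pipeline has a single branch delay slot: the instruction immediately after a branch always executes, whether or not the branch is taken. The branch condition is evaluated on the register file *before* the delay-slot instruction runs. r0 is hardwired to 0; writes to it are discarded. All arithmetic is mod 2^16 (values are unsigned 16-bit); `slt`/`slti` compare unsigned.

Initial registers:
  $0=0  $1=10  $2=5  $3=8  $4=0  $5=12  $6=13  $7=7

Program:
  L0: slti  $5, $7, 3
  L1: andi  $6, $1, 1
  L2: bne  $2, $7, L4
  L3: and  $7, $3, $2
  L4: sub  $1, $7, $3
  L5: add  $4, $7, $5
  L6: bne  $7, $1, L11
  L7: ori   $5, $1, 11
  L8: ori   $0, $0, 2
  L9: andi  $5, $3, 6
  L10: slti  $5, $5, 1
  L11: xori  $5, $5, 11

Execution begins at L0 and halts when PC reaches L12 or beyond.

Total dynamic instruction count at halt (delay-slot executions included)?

9

[0] slti  $5, $7, 3  →  {$0:0, $1:10, $2:5, $3:8, $4:0, $5:0, $6:13, $7:7}
[1] andi  $6, $1, 1  →  {$0:0, $1:10, $2:5, $3:8, $4:0, $5:0, $6:0, $7:7}
[2] bne  $2, $7, L4  →  {$0:0, $1:10, $2:5, $3:8, $4:0, $5:0, $6:0, $7:7}  ⟨branch taken⟩
[3] and  $7, $3, $2  →  {$0:0, $1:10, $2:5, $3:8, $4:0, $5:0, $6:0, $7:0}
[4] sub  $1, $7, $3  →  {$0:0, $1:65528, $2:5, $3:8, $4:0, $5:0, $6:0, $7:0}
[5] add  $4, $7, $5  →  {$0:0, $1:65528, $2:5, $3:8, $4:0, $5:0, $6:0, $7:0}
[6] bne  $7, $1, L11  →  {$0:0, $1:65528, $2:5, $3:8, $4:0, $5:0, $6:0, $7:0}  ⟨branch taken⟩
[7] ori   $5, $1, 11  →  {$0:0, $1:65528, $2:5, $3:8, $4:0, $5:65531, $6:0, $7:0}
[11] xori  $5, $5, 11  →  {$0:0, $1:65528, $2:5, $3:8, $4:0, $5:65520, $6:0, $7:0}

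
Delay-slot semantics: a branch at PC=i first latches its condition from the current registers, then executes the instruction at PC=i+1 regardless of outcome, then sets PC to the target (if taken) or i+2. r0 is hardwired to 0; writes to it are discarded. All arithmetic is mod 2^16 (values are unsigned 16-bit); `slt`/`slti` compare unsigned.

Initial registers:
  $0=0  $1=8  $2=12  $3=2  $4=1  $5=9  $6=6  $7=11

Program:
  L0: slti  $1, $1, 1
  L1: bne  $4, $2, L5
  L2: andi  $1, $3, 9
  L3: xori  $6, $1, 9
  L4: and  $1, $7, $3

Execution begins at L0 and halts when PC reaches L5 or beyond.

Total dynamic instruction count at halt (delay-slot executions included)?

3

PC=0  slti  $1, $1, 1        | $0=0 $1=0 $2=12 $3=2 $4=1 $5=9 $6=6 $7=11
PC=1  bne  $4, $2, L5        | $0=0 $1=0 $2=12 $3=2 $4=1 $5=9 $6=6 $7=11  [TAKEN]
PC=2  andi  $1, $3, 9        | $0=0 $1=0 $2=12 $3=2 $4=1 $5=9 $6=6 $7=11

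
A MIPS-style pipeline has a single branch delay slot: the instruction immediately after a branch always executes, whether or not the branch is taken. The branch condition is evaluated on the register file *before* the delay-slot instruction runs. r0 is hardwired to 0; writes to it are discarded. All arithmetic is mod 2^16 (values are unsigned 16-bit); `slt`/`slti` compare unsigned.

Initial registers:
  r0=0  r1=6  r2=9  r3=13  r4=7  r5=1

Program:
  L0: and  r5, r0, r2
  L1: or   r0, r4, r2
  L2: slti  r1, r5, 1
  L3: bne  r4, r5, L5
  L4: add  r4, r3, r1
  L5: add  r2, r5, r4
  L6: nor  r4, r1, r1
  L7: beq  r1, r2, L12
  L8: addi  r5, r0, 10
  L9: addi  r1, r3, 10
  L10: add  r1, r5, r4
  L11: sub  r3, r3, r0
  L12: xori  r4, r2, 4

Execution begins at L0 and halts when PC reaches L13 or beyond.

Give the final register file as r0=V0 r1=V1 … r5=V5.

#0 and  r5, r0, r2 ; 0/6/9/13/7/0
#1 or   r0, r4, r2 ; 0/6/9/13/7/0
#2 slti  r1, r5, 1 ; 0/1/9/13/7/0
#3 bne  r4, r5, L5 ; 0/1/9/13/7/0 ; →target
#4 add  r4, r3, r1 ; 0/1/9/13/14/0
#5 add  r2, r5, r4 ; 0/1/14/13/14/0
#6 nor  r4, r1, r1 ; 0/1/14/13/65534/0
#7 beq  r1, r2, L12 ; 0/1/14/13/65534/0 ; →fallthru
#8 addi  r5, r0, 10 ; 0/1/14/13/65534/10
#9 addi  r1, r3, 10 ; 0/23/14/13/65534/10
#10 add  r1, r5, r4 ; 0/8/14/13/65534/10
#11 sub  r3, r3, r0 ; 0/8/14/13/65534/10
#12 xori  r4, r2, 4 ; 0/8/14/13/10/10

r0=0 r1=8 r2=14 r3=13 r4=10 r5=10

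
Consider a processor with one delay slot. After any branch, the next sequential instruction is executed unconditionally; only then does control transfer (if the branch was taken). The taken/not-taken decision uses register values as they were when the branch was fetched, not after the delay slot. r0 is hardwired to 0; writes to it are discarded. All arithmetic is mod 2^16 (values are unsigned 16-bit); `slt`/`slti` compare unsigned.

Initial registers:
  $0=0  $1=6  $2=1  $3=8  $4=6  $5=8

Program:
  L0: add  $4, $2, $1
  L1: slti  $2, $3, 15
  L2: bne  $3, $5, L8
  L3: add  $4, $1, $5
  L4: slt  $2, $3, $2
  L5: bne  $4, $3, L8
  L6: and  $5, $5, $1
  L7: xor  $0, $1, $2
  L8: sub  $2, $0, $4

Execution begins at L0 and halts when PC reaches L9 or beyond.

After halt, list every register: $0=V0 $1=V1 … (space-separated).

  step pc=0: add  $4, $2, $1  regs=(0,6,1,8,7,8)
  step pc=1: slti  $2, $3, 15  regs=(0,6,1,8,7,8)
  step pc=2: bne  $3, $5, L8  cond=F  regs=(0,6,1,8,7,8)
  step pc=3: add  $4, $1, $5  regs=(0,6,1,8,14,8)
  step pc=4: slt  $2, $3, $2  regs=(0,6,0,8,14,8)
  step pc=5: bne  $4, $3, L8  cond=T  regs=(0,6,0,8,14,8)
  step pc=6: and  $5, $5, $1  regs=(0,6,0,8,14,0)
  step pc=8: sub  $2, $0, $4  regs=(0,6,65522,8,14,0)

$0=0 $1=6 $2=65522 $3=8 $4=14 $5=0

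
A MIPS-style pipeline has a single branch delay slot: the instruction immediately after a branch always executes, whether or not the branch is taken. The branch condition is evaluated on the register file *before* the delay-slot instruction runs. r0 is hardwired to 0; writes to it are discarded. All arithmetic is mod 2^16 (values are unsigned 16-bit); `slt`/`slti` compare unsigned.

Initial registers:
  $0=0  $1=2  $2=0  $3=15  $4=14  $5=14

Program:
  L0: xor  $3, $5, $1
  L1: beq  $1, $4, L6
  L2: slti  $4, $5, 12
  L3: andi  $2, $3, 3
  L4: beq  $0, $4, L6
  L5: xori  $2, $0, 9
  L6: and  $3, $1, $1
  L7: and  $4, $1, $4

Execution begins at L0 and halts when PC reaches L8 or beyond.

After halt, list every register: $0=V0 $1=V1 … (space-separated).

[0] xor  $3, $5, $1  →  {$0:0, $1:2, $2:0, $3:12, $4:14, $5:14}
[1] beq  $1, $4, L6  →  {$0:0, $1:2, $2:0, $3:12, $4:14, $5:14}  ⟨branch fallthrough⟩
[2] slti  $4, $5, 12  →  {$0:0, $1:2, $2:0, $3:12, $4:0, $5:14}
[3] andi  $2, $3, 3  →  {$0:0, $1:2, $2:0, $3:12, $4:0, $5:14}
[4] beq  $0, $4, L6  →  {$0:0, $1:2, $2:0, $3:12, $4:0, $5:14}  ⟨branch taken⟩
[5] xori  $2, $0, 9  →  {$0:0, $1:2, $2:9, $3:12, $4:0, $5:14}
[6] and  $3, $1, $1  →  {$0:0, $1:2, $2:9, $3:2, $4:0, $5:14}
[7] and  $4, $1, $4  →  {$0:0, $1:2, $2:9, $3:2, $4:0, $5:14}

$0=0 $1=2 $2=9 $3=2 $4=0 $5=14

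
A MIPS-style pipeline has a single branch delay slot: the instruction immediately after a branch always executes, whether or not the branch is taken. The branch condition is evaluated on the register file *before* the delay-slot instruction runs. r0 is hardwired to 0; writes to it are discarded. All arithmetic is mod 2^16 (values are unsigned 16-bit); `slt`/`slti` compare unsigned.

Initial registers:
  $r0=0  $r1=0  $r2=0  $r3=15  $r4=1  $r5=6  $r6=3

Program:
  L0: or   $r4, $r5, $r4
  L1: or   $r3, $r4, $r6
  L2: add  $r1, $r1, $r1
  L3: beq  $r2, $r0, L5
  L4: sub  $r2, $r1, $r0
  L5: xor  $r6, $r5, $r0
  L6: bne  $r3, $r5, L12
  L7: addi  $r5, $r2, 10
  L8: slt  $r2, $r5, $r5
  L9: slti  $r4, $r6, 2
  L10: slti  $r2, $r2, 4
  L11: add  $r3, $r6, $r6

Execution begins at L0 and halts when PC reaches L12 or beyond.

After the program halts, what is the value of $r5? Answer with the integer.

  step pc=0: or   $r4, $r5, $r4  regs=(0,0,0,15,7,6,3)
  step pc=1: or   $r3, $r4, $r6  regs=(0,0,0,7,7,6,3)
  step pc=2: add  $r1, $r1, $r1  regs=(0,0,0,7,7,6,3)
  step pc=3: beq  $r2, $r0, L5  cond=T  regs=(0,0,0,7,7,6,3)
  step pc=4: sub  $r2, $r1, $r0  regs=(0,0,0,7,7,6,3)
  step pc=5: xor  $r6, $r5, $r0  regs=(0,0,0,7,7,6,6)
  step pc=6: bne  $r3, $r5, L12  cond=T  regs=(0,0,0,7,7,6,6)
  step pc=7: addi  $r5, $r2, 10  regs=(0,0,0,7,7,10,6)

10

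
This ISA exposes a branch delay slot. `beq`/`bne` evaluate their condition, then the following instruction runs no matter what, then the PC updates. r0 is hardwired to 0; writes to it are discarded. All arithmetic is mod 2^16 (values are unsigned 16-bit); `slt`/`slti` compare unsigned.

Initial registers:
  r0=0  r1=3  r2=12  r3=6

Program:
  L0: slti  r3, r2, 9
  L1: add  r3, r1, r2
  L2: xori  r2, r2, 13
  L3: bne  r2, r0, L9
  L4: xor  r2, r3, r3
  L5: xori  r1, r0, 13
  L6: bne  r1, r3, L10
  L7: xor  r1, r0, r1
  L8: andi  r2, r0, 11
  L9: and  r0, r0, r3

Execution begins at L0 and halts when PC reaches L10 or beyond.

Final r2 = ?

  step pc=0: slti  r3, r2, 9  regs=(0,3,12,0)
  step pc=1: add  r3, r1, r2  regs=(0,3,12,15)
  step pc=2: xori  r2, r2, 13  regs=(0,3,1,15)
  step pc=3: bne  r2, r0, L9  cond=T  regs=(0,3,1,15)
  step pc=4: xor  r2, r3, r3  regs=(0,3,0,15)
  step pc=9: and  r0, r0, r3  regs=(0,3,0,15)

0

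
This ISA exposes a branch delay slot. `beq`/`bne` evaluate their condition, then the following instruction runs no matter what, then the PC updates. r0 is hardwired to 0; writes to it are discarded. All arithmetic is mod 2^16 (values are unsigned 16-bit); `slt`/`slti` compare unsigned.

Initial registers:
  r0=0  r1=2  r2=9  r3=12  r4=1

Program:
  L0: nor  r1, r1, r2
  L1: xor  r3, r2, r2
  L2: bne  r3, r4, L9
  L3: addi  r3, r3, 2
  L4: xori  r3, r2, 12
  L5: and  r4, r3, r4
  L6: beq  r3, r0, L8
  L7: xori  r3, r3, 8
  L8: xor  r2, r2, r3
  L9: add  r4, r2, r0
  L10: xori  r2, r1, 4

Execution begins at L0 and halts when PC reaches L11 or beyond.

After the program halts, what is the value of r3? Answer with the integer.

2

#0 nor  r1, r1, r2 ; 0/65524/9/12/1
#1 xor  r3, r2, r2 ; 0/65524/9/0/1
#2 bne  r3, r4, L9 ; 0/65524/9/0/1 ; →target
#3 addi  r3, r3, 2 ; 0/65524/9/2/1
#9 add  r4, r2, r0 ; 0/65524/9/2/9
#10 xori  r2, r1, 4 ; 0/65524/65520/2/9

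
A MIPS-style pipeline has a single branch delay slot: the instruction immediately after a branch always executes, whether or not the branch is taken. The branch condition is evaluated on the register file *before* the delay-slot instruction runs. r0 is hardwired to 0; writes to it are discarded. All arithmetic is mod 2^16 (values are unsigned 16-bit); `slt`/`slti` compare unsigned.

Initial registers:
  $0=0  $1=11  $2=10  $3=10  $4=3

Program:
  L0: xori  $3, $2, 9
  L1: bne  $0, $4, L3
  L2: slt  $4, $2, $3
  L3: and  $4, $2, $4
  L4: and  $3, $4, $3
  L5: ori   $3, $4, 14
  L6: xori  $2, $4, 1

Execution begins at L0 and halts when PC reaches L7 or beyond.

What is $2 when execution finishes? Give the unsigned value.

[0] xori  $3, $2, 9  →  {$0:0, $1:11, $2:10, $3:3, $4:3}
[1] bne  $0, $4, L3  →  {$0:0, $1:11, $2:10, $3:3, $4:3}  ⟨branch taken⟩
[2] slt  $4, $2, $3  →  {$0:0, $1:11, $2:10, $3:3, $4:0}
[3] and  $4, $2, $4  →  {$0:0, $1:11, $2:10, $3:3, $4:0}
[4] and  $3, $4, $3  →  {$0:0, $1:11, $2:10, $3:0, $4:0}
[5] ori   $3, $4, 14  →  {$0:0, $1:11, $2:10, $3:14, $4:0}
[6] xori  $2, $4, 1  →  {$0:0, $1:11, $2:1, $3:14, $4:0}

1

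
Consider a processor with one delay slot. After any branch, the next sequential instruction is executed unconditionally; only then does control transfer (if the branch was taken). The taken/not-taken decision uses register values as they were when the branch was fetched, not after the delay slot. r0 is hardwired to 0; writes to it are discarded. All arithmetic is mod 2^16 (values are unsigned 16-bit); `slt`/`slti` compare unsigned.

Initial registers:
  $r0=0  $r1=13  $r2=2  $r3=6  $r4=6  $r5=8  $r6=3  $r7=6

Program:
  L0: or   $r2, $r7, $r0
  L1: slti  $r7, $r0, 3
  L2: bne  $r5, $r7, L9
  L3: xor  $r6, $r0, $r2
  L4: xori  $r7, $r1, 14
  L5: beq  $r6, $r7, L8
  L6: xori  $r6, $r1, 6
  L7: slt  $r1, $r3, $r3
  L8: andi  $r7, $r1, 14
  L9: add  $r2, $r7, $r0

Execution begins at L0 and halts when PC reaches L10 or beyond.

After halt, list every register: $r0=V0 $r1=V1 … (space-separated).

#0 or   $r2, $r7, $r0 ; 0/13/6/6/6/8/3/6
#1 slti  $r7, $r0, 3 ; 0/13/6/6/6/8/3/1
#2 bne  $r5, $r7, L9 ; 0/13/6/6/6/8/3/1 ; →target
#3 xor  $r6, $r0, $r2 ; 0/13/6/6/6/8/6/1
#9 add  $r2, $r7, $r0 ; 0/13/1/6/6/8/6/1

$r0=0 $r1=13 $r2=1 $r3=6 $r4=6 $r5=8 $r6=6 $r7=1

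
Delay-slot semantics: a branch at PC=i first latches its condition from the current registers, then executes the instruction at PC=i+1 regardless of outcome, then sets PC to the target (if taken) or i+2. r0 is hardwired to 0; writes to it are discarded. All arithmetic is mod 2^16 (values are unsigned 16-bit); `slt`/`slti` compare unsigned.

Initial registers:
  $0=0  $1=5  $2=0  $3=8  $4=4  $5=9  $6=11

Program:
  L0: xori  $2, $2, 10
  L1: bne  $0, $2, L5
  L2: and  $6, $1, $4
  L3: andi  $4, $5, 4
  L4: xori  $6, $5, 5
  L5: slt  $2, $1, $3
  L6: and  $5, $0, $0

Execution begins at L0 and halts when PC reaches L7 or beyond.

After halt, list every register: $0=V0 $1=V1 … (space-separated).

$0=0 $1=5 $2=1 $3=8 $4=4 $5=0 $6=4

[0] xori  $2, $2, 10  →  {$0:0, $1:5, $2:10, $3:8, $4:4, $5:9, $6:11}
[1] bne  $0, $2, L5  →  {$0:0, $1:5, $2:10, $3:8, $4:4, $5:9, $6:11}  ⟨branch taken⟩
[2] and  $6, $1, $4  →  {$0:0, $1:5, $2:10, $3:8, $4:4, $5:9, $6:4}
[5] slt  $2, $1, $3  →  {$0:0, $1:5, $2:1, $3:8, $4:4, $5:9, $6:4}
[6] and  $5, $0, $0  →  {$0:0, $1:5, $2:1, $3:8, $4:4, $5:0, $6:4}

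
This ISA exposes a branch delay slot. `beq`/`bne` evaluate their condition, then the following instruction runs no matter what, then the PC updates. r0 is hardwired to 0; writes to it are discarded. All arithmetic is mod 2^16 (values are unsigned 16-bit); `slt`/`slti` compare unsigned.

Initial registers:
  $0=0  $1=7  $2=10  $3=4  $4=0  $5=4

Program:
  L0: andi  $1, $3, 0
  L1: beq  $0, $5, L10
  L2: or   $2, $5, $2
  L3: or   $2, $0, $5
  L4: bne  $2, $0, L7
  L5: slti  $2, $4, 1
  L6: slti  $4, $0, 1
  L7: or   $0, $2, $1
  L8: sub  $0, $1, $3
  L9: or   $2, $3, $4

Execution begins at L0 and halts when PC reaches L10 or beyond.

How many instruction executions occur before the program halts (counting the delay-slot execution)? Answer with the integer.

#0 andi  $1, $3, 0 ; 0/0/10/4/0/4
#1 beq  $0, $5, L10 ; 0/0/10/4/0/4 ; →fallthru
#2 or   $2, $5, $2 ; 0/0/14/4/0/4
#3 or   $2, $0, $5 ; 0/0/4/4/0/4
#4 bne  $2, $0, L7 ; 0/0/4/4/0/4 ; →target
#5 slti  $2, $4, 1 ; 0/0/1/4/0/4
#7 or   $0, $2, $1 ; 0/0/1/4/0/4
#8 sub  $0, $1, $3 ; 0/0/1/4/0/4
#9 or   $2, $3, $4 ; 0/0/4/4/0/4

9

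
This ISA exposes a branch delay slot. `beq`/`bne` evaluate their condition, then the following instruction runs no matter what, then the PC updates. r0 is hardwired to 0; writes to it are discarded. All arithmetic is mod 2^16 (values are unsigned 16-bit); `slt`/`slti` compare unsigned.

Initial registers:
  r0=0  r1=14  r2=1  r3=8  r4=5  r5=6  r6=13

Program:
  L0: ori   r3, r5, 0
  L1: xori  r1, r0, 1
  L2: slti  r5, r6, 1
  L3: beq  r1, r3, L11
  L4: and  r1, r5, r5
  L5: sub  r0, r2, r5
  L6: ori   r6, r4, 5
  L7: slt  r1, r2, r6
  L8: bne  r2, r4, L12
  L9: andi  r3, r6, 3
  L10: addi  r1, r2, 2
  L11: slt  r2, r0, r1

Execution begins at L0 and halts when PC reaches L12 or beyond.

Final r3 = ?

1

[0] ori   r3, r5, 0  →  {r0:0, r1:14, r2:1, r3:6, r4:5, r5:6, r6:13}
[1] xori  r1, r0, 1  →  {r0:0, r1:1, r2:1, r3:6, r4:5, r5:6, r6:13}
[2] slti  r5, r6, 1  →  {r0:0, r1:1, r2:1, r3:6, r4:5, r5:0, r6:13}
[3] beq  r1, r3, L11  →  {r0:0, r1:1, r2:1, r3:6, r4:5, r5:0, r6:13}  ⟨branch fallthrough⟩
[4] and  r1, r5, r5  →  {r0:0, r1:0, r2:1, r3:6, r4:5, r5:0, r6:13}
[5] sub  r0, r2, r5  →  {r0:0, r1:0, r2:1, r3:6, r4:5, r5:0, r6:13}
[6] ori   r6, r4, 5  →  {r0:0, r1:0, r2:1, r3:6, r4:5, r5:0, r6:5}
[7] slt  r1, r2, r6  →  {r0:0, r1:1, r2:1, r3:6, r4:5, r5:0, r6:5}
[8] bne  r2, r4, L12  →  {r0:0, r1:1, r2:1, r3:6, r4:5, r5:0, r6:5}  ⟨branch taken⟩
[9] andi  r3, r6, 3  →  {r0:0, r1:1, r2:1, r3:1, r4:5, r5:0, r6:5}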